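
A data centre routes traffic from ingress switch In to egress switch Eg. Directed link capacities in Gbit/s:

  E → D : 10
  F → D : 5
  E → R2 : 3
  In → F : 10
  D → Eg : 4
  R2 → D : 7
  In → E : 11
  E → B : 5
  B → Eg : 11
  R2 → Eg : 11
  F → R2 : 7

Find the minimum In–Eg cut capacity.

19

Augment In→E→B→Eg: bottleneck 5, flow now 5.
Augment In→E→D→Eg: bottleneck 4, flow now 9.
Augment In→E→R2→Eg: bottleneck 2, flow now 11.
Augment In→F→R2→Eg: bottleneck 7, flow now 18.
Augment In→F→D→E→R2→Eg: bottleneck 1, flow now 19. (uses reverse residual edge)
No augmenting path remains; maximum flow = 19.
By max-flow min-cut, the minimum cut capacity equals the max flow.
In the residual graph, reachable from In: {In, E, F, D}.
Min-cut edges: E→B (5), E→R2 (3), F→R2 (7), D→Eg (4); capacity 5 + 3 + 7 + 4 = 19.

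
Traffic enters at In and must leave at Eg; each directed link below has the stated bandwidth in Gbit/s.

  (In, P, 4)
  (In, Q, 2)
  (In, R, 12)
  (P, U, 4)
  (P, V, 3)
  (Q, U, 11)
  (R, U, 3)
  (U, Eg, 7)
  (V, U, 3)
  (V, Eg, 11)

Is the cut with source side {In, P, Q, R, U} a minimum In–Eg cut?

No — its capacity is 10, but the minimum cut has capacity 9.

Given cut capacity: 3 + 7 = 10.
Augment In→P→U→Eg: bottleneck 4, flow now 4.
Augment In→Q→U→Eg: bottleneck 2, flow now 6.
Augment In→R→U→Eg: bottleneck 1, flow now 7.
Augment In→R→U→P→V→Eg: bottleneck 2, flow now 9. (uses reverse residual edge)
No augmenting path remains; maximum flow = 9.
In the residual graph, reachable from In: {In, R}.
Min-cut edges: In→P (4), In→Q (2), R→U (3); capacity 4 + 2 + 3 = 9.
Cut capacity 10 exceeds the max flow 9, so it is not minimum.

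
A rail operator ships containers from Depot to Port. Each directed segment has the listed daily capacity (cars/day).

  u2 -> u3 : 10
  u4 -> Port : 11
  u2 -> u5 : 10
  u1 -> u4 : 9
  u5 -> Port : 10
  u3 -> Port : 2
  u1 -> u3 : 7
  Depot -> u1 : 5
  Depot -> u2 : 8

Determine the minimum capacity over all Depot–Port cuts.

13

Augment Depot→u1→u3→Port: bottleneck 2, flow now 2.
Augment Depot→u1→u4→Port: bottleneck 3, flow now 5.
Augment Depot→u2→u5→Port: bottleneck 8, flow now 13.
No augmenting path remains; maximum flow = 13.
By max-flow min-cut, the minimum cut capacity equals the max flow.
In the residual graph, reachable from Depot: {Depot}.
Min-cut edges: Depot→u1 (5), Depot→u2 (8); capacity 5 + 8 = 13.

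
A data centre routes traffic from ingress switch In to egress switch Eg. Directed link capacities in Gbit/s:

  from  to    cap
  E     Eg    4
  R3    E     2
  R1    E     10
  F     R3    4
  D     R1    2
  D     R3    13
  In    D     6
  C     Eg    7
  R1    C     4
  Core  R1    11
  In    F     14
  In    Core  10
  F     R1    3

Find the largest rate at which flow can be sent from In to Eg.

Augment In→D→R3→E→Eg: bottleneck 2, flow now 2.
Augment In→D→R1→E→Eg: bottleneck 2, flow now 4.
Augment In→F→R1→C→Eg: bottleneck 3, flow now 7.
Augment In→Core→R1→C→Eg: bottleneck 1, flow now 8.
No augmenting path remains; maximum flow = 8.
In the residual graph, reachable from In: {In, D, F, Core, R3, R1, E}.
Min-cut edges: R1→C (4), E→Eg (4); capacity 4 + 4 = 8.
This cut is saturated, so no flow can exceed 8.

8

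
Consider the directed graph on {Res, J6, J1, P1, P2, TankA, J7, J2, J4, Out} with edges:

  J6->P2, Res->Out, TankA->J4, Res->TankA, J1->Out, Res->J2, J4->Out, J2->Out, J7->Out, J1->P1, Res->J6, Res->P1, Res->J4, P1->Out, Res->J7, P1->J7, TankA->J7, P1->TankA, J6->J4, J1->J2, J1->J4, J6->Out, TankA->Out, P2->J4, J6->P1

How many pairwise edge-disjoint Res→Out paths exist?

7

Assign every edge capacity 1; by Menger, the answer equals the max flow.
Path Res→Out (+1); total 1.
Path Res→J6→Out (+1); total 2.
Path Res→P1→Out (+1); total 3.
Path Res→TankA→Out (+1); total 4.
Path Res→J7→Out (+1); total 5.
Path Res→J2→Out (+1); total 6.
Path Res→J4→Out (+1); total 7.
No residual Res→Out path; max flow = 7.
Certifying cut of size 7: {Res→J2, Res→J4, Res→J6, Res→J7, Res→Out, Res→P1, Res→TankA}.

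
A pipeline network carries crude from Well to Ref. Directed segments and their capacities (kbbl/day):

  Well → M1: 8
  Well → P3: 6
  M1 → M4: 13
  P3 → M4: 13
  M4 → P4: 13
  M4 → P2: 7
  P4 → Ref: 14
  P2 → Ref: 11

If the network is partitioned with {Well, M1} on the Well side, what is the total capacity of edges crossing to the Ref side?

Edges leaving {Well, M1}: Well→P3 (6), M1→M4 (13).
Cut capacity = 6 + 13 = 19.

19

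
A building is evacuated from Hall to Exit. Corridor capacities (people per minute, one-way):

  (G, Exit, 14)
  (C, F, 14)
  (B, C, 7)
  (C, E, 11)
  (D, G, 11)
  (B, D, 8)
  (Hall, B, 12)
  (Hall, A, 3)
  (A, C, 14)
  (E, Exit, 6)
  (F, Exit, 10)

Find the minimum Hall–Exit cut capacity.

15

Augment Hall→A→C→E→Exit: bottleneck 3, flow now 3.
Augment Hall→B→C→E→Exit: bottleneck 3, flow now 6.
Augment Hall→B→C→F→Exit: bottleneck 4, flow now 10.
Augment Hall→B→D→G→Exit: bottleneck 5, flow now 15.
No augmenting path remains; maximum flow = 15.
By max-flow min-cut, the minimum cut capacity equals the max flow.
In the residual graph, reachable from Hall: {Hall}.
Min-cut edges: Hall→A (3), Hall→B (12); capacity 3 + 12 = 15.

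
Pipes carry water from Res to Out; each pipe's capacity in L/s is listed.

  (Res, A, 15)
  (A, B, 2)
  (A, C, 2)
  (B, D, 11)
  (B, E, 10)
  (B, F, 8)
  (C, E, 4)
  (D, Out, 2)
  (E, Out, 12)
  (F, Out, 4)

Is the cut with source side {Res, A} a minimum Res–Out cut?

Yes — it is a minimum cut (capacity 4).

Given cut capacity: 2 + 2 = 4.
Augment Res→A→B→D→Out: bottleneck 2, flow now 2.
Augment Res→A→C→E→Out: bottleneck 2, flow now 4.
No augmenting path remains; maximum flow = 4.
Cut capacity 4 equals the max flow, so it is a minimum cut.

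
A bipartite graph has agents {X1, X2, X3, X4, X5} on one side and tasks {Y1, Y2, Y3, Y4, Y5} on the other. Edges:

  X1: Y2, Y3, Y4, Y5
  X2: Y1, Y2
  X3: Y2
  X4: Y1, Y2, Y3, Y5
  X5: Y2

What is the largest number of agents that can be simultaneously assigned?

Unit-capacity flow: source→left, listed edges, right→sink; max matching = max flow.
Augmenting path X1→Y2 (+1); matched 1.
Augmenting path X2→Y1 (+1); matched 2.
Augmenting path X4→Y3 (+1); matched 3.
Augmenting path X3→Y2→X1→Y4 (+1); matched 4.
No augmenting path remains; maximum matching = 4.
König certificate: {X1, X2, X4, Y2} is a vertex cover of size 4 (every listed pair touches it), so no matching can be larger.

4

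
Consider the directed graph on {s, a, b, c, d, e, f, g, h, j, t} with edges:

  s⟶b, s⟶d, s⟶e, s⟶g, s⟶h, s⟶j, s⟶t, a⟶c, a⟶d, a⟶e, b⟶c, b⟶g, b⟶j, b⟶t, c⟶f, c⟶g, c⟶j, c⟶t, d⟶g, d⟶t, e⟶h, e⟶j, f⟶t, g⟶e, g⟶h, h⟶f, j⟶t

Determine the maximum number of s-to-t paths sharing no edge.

Assign every edge capacity 1; by Menger, the answer equals the max flow.
Path s→t (+1); total 1.
Path s→b→t (+1); total 2.
Path s→d→t (+1); total 3.
Path s→j→t (+1); total 4.
Path s→h→f→t (+1); total 5.
No residual s→t path; max flow = 5.
Certifying cut of size 5: {h→f, j→t, s→b, s→d, s→t}.

5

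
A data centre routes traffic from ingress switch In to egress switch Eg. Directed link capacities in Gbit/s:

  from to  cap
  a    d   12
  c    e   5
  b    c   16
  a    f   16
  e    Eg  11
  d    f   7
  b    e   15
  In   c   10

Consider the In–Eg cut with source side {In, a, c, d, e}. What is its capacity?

Edges leaving {In, a, c, d, e}: a→f (16), d→f (7), e→Eg (11).
Cut capacity = 16 + 7 + 11 = 34.

34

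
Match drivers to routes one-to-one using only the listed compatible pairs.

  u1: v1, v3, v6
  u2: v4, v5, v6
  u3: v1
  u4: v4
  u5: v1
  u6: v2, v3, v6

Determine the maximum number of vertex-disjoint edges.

Unit-capacity flow: source→left, listed edges, right→sink; max matching = max flow.
Augmenting path u1→v1 (+1); matched 1.
Augmenting path u2→v4 (+1); matched 2.
Augmenting path u6→v2 (+1); matched 3.
Augmenting path u3→v1→u1→v3 (+1); matched 4.
Augmenting path u4→v4→u2→v5 (+1); matched 5.
No augmenting path remains; maximum matching = 5.
König certificate: {u1, u2, u4, u6, v1} is a vertex cover of size 5 (every listed pair touches it), so no matching can be larger.

5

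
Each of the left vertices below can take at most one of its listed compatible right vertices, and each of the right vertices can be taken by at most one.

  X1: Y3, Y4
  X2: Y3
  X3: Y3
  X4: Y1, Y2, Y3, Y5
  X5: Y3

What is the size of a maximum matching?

Unit-capacity flow: source→left, listed edges, right→sink; max matching = max flow.
Augmenting path X1→Y3 (+1); matched 1.
Augmenting path X4→Y1 (+1); matched 2.
Augmenting path X2→Y3→X1→Y4 (+1); matched 3.
No augmenting path remains; maximum matching = 3.
König certificate: {X1, X4, Y3} is a vertex cover of size 3 (every listed pair touches it), so no matching can be larger.

3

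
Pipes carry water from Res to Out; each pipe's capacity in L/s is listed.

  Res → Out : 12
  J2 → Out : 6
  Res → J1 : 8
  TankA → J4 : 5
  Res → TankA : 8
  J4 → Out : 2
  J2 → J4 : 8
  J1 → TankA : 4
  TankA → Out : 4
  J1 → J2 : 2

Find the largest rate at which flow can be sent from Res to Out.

20

Augment Res→Out: bottleneck 12, flow now 12.
Augment Res→TankA→Out: bottleneck 4, flow now 16.
Augment Res→J1→J2→Out: bottleneck 2, flow now 18.
Augment Res→TankA→J4→Out: bottleneck 2, flow now 20.
No augmenting path remains; maximum flow = 20.
In the residual graph, reachable from Res: {Res, J1, J4, TankA}.
Min-cut edges: Res→Out (12), J1→J2 (2), J4→Out (2), TankA→Out (4); capacity 12 + 2 + 2 + 4 = 20.
This cut is saturated, so no flow can exceed 20.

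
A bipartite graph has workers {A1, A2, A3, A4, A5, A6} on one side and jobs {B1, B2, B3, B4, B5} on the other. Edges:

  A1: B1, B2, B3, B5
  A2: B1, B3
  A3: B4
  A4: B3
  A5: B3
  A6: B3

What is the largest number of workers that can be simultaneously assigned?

4

Unit-capacity flow: source→left, listed edges, right→sink; max matching = max flow.
Augmenting path A1→B1 (+1); matched 1.
Augmenting path A2→B3 (+1); matched 2.
Augmenting path A3→B4 (+1); matched 3.
Augmenting path A4→B3→A2→B1→A1→B2 (+1); matched 4.
No augmenting path remains; maximum matching = 4.
König certificate: {A1, A2, A3, B3} is a vertex cover of size 4 (every listed pair touches it), so no matching can be larger.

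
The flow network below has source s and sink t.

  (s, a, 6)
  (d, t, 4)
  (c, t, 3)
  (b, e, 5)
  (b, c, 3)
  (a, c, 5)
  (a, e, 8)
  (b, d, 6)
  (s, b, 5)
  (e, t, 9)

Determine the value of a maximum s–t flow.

Augment s→a→c→t: bottleneck 3, flow now 3.
Augment s→a→e→t: bottleneck 3, flow now 6.
Augment s→b→d→t: bottleneck 4, flow now 10.
Augment s→b→e→t: bottleneck 1, flow now 11.
No augmenting path remains; maximum flow = 11.
In the residual graph, reachable from s: {s}.
Min-cut edges: s→a (6), s→b (5); capacity 6 + 5 = 11.
This cut is saturated, so no flow can exceed 11.

11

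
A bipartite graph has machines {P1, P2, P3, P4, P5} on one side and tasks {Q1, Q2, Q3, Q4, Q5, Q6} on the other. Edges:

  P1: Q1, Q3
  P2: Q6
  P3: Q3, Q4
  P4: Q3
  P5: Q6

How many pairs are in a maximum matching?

Unit-capacity flow: source→left, listed edges, right→sink; max matching = max flow.
Augmenting path P1→Q1 (+1); matched 1.
Augmenting path P2→Q6 (+1); matched 2.
Augmenting path P3→Q3 (+1); matched 3.
Augmenting path P4→Q3→P3→Q4 (+1); matched 4.
No augmenting path remains; maximum matching = 4.
König certificate: {P1, P3, P4, Q6} is a vertex cover of size 4 (every listed pair touches it), so no matching can be larger.

4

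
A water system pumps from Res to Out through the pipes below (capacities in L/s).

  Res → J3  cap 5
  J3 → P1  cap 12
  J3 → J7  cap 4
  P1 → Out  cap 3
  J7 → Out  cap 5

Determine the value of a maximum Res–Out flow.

Augment Res→J3→P1→Out: bottleneck 3, flow now 3.
Augment Res→J3→J7→Out: bottleneck 2, flow now 5.
No augmenting path remains; maximum flow = 5.
In the residual graph, reachable from Res: {Res}.
Min-cut edges: Res→J3 (5); capacity 5 = 5.
This cut is saturated, so no flow can exceed 5.

5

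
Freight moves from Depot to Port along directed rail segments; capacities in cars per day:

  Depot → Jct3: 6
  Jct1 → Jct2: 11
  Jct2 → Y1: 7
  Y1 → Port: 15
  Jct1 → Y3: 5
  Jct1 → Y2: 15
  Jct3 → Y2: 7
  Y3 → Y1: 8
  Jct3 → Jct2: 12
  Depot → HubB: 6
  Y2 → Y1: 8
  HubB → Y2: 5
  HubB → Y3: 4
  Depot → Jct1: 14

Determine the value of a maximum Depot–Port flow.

Augment Depot→HubB→Y3→Y1→Port: bottleneck 4, flow now 4.
Augment Depot→HubB→Y2→Y1→Port: bottleneck 2, flow now 6.
Augment Depot→Jct3→Jct2→Y1→Port: bottleneck 6, flow now 12.
Augment Depot→Jct1→Jct2→Y1→Port: bottleneck 1, flow now 13.
Augment Depot→Jct1→Y3→Y1→Port: bottleneck 2, flow now 15.
No augmenting path remains; maximum flow = 15.
In the residual graph, reachable from Depot: {Depot, HubB, Jct3, Jct1, Jct2, Y3, Y2, Y1}.
Min-cut edges: Y1→Port (15); capacity 15 = 15.
This cut is saturated, so no flow can exceed 15.

15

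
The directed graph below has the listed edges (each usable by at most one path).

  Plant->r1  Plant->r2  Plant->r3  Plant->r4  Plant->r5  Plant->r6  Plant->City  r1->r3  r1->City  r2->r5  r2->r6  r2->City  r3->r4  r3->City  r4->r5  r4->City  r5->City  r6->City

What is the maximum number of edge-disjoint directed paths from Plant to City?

Assign every edge capacity 1; by Menger, the answer equals the max flow.
Path Plant→City (+1); total 1.
Path Plant→r1→City (+1); total 2.
Path Plant→r2→City (+1); total 3.
Path Plant→r3→City (+1); total 4.
Path Plant→r4→City (+1); total 5.
Path Plant→r5→City (+1); total 6.
Path Plant→r6→City (+1); total 7.
No residual Plant→City path; max flow = 7.
Certifying cut of size 7: {Plant→City, Plant→r1, Plant→r2, Plant→r3, Plant→r4, Plant→r5, Plant→r6}.

7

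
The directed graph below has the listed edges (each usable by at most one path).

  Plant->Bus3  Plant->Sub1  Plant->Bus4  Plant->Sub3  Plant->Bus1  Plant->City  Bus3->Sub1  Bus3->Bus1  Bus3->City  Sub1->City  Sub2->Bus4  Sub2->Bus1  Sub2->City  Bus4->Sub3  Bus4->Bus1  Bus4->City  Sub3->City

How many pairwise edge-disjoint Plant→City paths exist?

Assign every edge capacity 1; by Menger, the answer equals the max flow.
Path Plant→City (+1); total 1.
Path Plant→Bus3→City (+1); total 2.
Path Plant→Sub1→City (+1); total 3.
Path Plant→Bus4→City (+1); total 4.
Path Plant→Sub3→City (+1); total 5.
No residual Plant→City path; max flow = 5.
Certifying cut of size 5: {Plant→Bus3, Plant→Bus4, Plant→City, Plant→Sub1, Plant→Sub3}.

5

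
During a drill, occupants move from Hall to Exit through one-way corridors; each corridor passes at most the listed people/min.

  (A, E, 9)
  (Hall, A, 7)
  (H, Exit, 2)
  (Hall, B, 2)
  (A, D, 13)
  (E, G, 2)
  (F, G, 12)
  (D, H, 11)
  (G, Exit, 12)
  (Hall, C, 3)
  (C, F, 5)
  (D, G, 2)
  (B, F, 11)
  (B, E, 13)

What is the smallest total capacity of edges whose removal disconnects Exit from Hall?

Augment Hall→A→D→G→Exit: bottleneck 2, flow now 2.
Augment Hall→A→D→H→Exit: bottleneck 2, flow now 4.
Augment Hall→A→E→G→Exit: bottleneck 2, flow now 6.
Augment Hall→B→F→G→Exit: bottleneck 2, flow now 8.
Augment Hall→C→F→G→Exit: bottleneck 3, flow now 11.
No augmenting path remains; maximum flow = 11.
By max-flow min-cut, the minimum cut capacity equals the max flow.
In the residual graph, reachable from Hall: {Hall, A, D, E, H}.
Min-cut edges: Hall→B (2), Hall→C (3), D→G (2), E→G (2), H→Exit (2); capacity 2 + 3 + 2 + 2 + 2 = 11.

11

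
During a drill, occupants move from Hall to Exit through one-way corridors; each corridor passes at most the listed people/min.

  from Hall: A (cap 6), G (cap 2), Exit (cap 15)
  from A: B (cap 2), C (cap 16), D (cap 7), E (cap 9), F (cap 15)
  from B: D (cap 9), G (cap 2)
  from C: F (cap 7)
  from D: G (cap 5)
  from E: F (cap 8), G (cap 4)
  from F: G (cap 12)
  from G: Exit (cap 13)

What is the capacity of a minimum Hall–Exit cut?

Augment Hall→Exit: bottleneck 15, flow now 15.
Augment Hall→G→Exit: bottleneck 2, flow now 17.
Augment Hall→A→B→G→Exit: bottleneck 2, flow now 19.
Augment Hall→A→D→G→Exit: bottleneck 4, flow now 23.
No augmenting path remains; maximum flow = 23.
By max-flow min-cut, the minimum cut capacity equals the max flow.
In the residual graph, reachable from Hall: {Hall}.
Min-cut edges: Hall→A (6), Hall→G (2), Hall→Exit (15); capacity 6 + 2 + 15 = 23.

23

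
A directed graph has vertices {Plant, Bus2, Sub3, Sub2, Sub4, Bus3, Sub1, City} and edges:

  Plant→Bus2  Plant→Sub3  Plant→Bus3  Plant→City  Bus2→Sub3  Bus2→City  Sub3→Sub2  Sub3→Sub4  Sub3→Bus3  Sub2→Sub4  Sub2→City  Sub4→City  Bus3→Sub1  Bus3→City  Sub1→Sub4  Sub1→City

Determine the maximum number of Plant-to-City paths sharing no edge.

Assign every edge capacity 1; by Menger, the answer equals the max flow.
Path Plant→City (+1); total 1.
Path Plant→Bus2→City (+1); total 2.
Path Plant→Bus3→City (+1); total 3.
Path Plant→Sub3→Sub2→City (+1); total 4.
No residual Plant→City path; max flow = 4.
Certifying cut of size 4: {Plant→Bus2, Plant→Bus3, Plant→City, Plant→Sub3}.

4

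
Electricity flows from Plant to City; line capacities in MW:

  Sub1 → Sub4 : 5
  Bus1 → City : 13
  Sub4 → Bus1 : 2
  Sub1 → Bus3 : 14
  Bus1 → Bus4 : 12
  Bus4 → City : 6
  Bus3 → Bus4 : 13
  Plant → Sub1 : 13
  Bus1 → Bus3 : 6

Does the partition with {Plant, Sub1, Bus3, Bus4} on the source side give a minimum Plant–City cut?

No — its capacity is 11, but the minimum cut has capacity 8.

Given cut capacity: 5 + 6 = 11.
Augment Plant→Sub1→Sub4→Bus1→City: bottleneck 2, flow now 2.
Augment Plant→Sub1→Bus3→Bus4→City: bottleneck 6, flow now 8.
No augmenting path remains; maximum flow = 8.
In the residual graph, reachable from Plant: {Plant, Sub1, Sub4, Bus3, Bus4}.
Min-cut edges: Sub4→Bus1 (2), Bus4→City (6); capacity 2 + 6 = 8.
Cut capacity 11 exceeds the max flow 8, so it is not minimum.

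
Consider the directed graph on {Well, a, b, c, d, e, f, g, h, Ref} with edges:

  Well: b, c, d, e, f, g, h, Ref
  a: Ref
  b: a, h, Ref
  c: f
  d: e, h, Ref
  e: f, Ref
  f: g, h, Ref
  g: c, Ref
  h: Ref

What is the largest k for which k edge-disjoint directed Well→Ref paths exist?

7

Assign every edge capacity 1; by Menger, the answer equals the max flow.
Path Well→Ref (+1); total 1.
Path Well→b→Ref (+1); total 2.
Path Well→d→Ref (+1); total 3.
Path Well→e→Ref (+1); total 4.
Path Well→f→Ref (+1); total 5.
Path Well→g→Ref (+1); total 6.
Path Well→h→Ref (+1); total 7.
No residual Well→Ref path; max flow = 7.
Certifying cut of size 7: {Well→Ref, Well→b, Well→d, Well→e, f→Ref, g→Ref, h→Ref}.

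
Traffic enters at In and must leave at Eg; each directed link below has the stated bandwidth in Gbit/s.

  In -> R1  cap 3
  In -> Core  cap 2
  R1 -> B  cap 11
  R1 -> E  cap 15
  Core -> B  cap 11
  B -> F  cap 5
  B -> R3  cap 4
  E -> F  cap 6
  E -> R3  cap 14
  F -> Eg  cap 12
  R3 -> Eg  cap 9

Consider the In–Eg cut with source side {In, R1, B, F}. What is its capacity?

33

Edges leaving {In, R1, B, F}: In→Core (2), R1→E (15), B→R3 (4), F→Eg (12).
Cut capacity = 2 + 15 + 4 + 12 = 33.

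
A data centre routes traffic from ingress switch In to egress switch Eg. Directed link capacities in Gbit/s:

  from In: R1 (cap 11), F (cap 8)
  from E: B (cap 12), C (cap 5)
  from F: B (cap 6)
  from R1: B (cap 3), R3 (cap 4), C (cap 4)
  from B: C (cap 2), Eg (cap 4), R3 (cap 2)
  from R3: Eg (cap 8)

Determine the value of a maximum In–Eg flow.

10

Augment In→F→B→Eg: bottleneck 4, flow now 4.
Augment In→R1→R3→Eg: bottleneck 4, flow now 8.
Augment In→F→B→R3→Eg: bottleneck 2, flow now 10.
No augmenting path remains; maximum flow = 10.
In the residual graph, reachable from In: {In, F, R1, B, C}.
Min-cut edges: R1→R3 (4), B→R3 (2), B→Eg (4); capacity 4 + 2 + 4 = 10.
This cut is saturated, so no flow can exceed 10.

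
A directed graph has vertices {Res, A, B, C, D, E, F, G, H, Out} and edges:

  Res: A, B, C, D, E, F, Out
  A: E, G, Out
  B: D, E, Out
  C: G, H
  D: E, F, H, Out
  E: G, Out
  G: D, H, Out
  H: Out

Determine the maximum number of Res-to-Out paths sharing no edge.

6

Assign every edge capacity 1; by Menger, the answer equals the max flow.
Path Res→Out (+1); total 1.
Path Res→A→Out (+1); total 2.
Path Res→B→Out (+1); total 3.
Path Res→D→Out (+1); total 4.
Path Res→E→Out (+1); total 5.
Path Res→C→G→Out (+1); total 6.
No residual Res→Out path; max flow = 6.
Certifying cut of size 6: {Res→A, Res→B, Res→C, Res→D, Res→E, Res→Out}.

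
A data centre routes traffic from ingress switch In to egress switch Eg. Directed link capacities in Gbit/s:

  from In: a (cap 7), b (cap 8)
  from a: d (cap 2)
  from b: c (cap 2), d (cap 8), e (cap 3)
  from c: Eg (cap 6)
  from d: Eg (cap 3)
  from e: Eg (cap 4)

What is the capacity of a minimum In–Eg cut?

Augment In→a→d→Eg: bottleneck 2, flow now 2.
Augment In→b→c→Eg: bottleneck 2, flow now 4.
Augment In→b→d→Eg: bottleneck 1, flow now 5.
Augment In→b→e→Eg: bottleneck 3, flow now 8.
No augmenting path remains; maximum flow = 8.
By max-flow min-cut, the minimum cut capacity equals the max flow.
In the residual graph, reachable from In: {In, a, b, d}.
Min-cut edges: b→c (2), b→e (3), d→Eg (3); capacity 2 + 3 + 3 = 8.

8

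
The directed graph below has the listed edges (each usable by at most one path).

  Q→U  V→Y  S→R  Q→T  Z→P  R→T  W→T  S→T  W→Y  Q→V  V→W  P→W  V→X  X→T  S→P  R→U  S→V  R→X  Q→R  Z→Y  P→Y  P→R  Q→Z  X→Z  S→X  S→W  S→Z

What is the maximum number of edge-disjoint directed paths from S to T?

4

Assign every edge capacity 1; by Menger, the answer equals the max flow.
Path S→T (+1); total 1.
Path S→R→T (+1); total 2.
Path S→W→T (+1); total 3.
Path S→X→T (+1); total 4.
No residual S→T path; max flow = 4.
Certifying cut of size 4: {R→T, S→T, W→T, X→T}.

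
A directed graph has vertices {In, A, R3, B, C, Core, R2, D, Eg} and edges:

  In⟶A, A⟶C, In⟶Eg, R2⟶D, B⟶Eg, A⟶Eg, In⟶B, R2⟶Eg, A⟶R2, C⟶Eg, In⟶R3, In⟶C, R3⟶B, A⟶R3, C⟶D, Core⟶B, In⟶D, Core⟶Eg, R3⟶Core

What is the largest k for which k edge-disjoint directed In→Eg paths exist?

Assign every edge capacity 1; by Menger, the answer equals the max flow.
Path In→Eg (+1); total 1.
Path In→A→Eg (+1); total 2.
Path In→B→Eg (+1); total 3.
Path In→C→Eg (+1); total 4.
Path In→R3→Core→Eg (+1); total 5.
No residual In→Eg path; max flow = 5.
Certifying cut of size 5: {In→A, In→B, In→C, In→Eg, In→R3}.

5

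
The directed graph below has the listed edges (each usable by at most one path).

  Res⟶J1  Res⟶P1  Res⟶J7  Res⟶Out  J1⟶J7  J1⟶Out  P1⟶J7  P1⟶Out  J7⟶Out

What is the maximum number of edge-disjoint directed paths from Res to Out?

Assign every edge capacity 1; by Menger, the answer equals the max flow.
Path Res→Out (+1); total 1.
Path Res→J1→Out (+1); total 2.
Path Res→P1→Out (+1); total 3.
Path Res→J7→Out (+1); total 4.
No residual Res→Out path; max flow = 4.
Certifying cut of size 4: {Res→J1, Res→J7, Res→Out, Res→P1}.

4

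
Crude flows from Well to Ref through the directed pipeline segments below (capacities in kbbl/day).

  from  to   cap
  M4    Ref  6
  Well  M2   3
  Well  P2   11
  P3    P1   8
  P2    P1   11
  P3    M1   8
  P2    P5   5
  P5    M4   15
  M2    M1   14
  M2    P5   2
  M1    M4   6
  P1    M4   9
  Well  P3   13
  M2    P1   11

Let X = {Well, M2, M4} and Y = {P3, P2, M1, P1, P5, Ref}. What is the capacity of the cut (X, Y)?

57

Edges leaving {Well, M2, M4}: Well→P3 (13), Well→P2 (11), M2→M1 (14), M2→P1 (11), M2→P5 (2), M4→Ref (6).
Cut capacity = 13 + 11 + 14 + 11 + 2 + 6 = 57.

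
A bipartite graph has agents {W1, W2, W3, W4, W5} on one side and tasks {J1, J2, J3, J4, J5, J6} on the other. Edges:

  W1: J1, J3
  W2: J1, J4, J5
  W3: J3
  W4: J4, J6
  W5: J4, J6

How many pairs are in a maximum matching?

Unit-capacity flow: source→left, listed edges, right→sink; max matching = max flow.
Augmenting path W1→J1 (+1); matched 1.
Augmenting path W2→J4 (+1); matched 2.
Augmenting path W3→J3 (+1); matched 3.
Augmenting path W4→J6 (+1); matched 4.
Augmenting path W5→J4→W2→J5 (+1); matched 5.
No augmenting path remains; maximum matching = 5.
König certificate: {W1, W2, W3, W4, W5} is a vertex cover of size 5 (every listed pair touches it), so no matching can be larger.

5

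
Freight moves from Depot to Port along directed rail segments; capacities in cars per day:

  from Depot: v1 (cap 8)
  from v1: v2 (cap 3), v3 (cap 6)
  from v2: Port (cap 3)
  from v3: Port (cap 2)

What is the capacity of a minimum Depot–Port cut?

Augment Depot→v1→v2→Port: bottleneck 3, flow now 3.
Augment Depot→v1→v3→Port: bottleneck 2, flow now 5.
No augmenting path remains; maximum flow = 5.
By max-flow min-cut, the minimum cut capacity equals the max flow.
In the residual graph, reachable from Depot: {Depot, v1, v3}.
Min-cut edges: v1→v2 (3), v3→Port (2); capacity 3 + 2 = 5.

5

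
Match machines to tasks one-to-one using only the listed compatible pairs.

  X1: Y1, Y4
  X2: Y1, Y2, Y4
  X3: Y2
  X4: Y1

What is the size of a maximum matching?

3

Unit-capacity flow: source→left, listed edges, right→sink; max matching = max flow.
Augmenting path X1→Y1 (+1); matched 1.
Augmenting path X2→Y2 (+1); matched 2.
Augmenting path X3→Y2→X2→Y4 (+1); matched 3.
No augmenting path remains; maximum matching = 3.
König certificate: {Y1, Y2, Y4} is a vertex cover of size 3 (every listed pair touches it), so no matching can be larger.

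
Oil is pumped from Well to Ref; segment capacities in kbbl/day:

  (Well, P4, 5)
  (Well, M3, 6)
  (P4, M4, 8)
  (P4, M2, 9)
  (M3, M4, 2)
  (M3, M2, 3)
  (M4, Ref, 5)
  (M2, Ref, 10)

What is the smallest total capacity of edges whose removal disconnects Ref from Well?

10

Augment Well→P4→M4→Ref: bottleneck 5, flow now 5.
Augment Well→M3→M2→Ref: bottleneck 3, flow now 8.
Augment Well→M3→M4→P4→M2→Ref: bottleneck 2, flow now 10. (uses reverse residual edge)
No augmenting path remains; maximum flow = 10.
By max-flow min-cut, the minimum cut capacity equals the max flow.
In the residual graph, reachable from Well: {Well, M3}.
Min-cut edges: Well→P4 (5), M3→M4 (2), M3→M2 (3); capacity 5 + 2 + 3 = 10.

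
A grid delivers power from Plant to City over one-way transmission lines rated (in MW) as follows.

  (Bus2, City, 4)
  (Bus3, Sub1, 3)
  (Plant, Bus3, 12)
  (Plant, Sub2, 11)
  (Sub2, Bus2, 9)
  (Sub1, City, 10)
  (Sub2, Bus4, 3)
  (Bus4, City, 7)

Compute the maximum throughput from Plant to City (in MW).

10

Augment Plant→Sub2→Bus4→City: bottleneck 3, flow now 3.
Augment Plant→Sub2→Bus2→City: bottleneck 4, flow now 7.
Augment Plant→Bus3→Sub1→City: bottleneck 3, flow now 10.
No augmenting path remains; maximum flow = 10.
In the residual graph, reachable from Plant: {Plant, Sub2, Bus3, Bus2}.
Min-cut edges: Sub2→Bus4 (3), Bus3→Sub1 (3), Bus2→City (4); capacity 3 + 3 + 4 = 10.
This cut is saturated, so no flow can exceed 10.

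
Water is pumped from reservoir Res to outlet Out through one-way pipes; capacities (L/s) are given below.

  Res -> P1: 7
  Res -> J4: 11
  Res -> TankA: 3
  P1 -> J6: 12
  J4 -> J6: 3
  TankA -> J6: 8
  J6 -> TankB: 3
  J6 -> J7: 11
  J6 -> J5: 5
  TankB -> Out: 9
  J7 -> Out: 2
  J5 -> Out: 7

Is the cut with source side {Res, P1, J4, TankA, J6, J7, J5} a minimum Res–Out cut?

Given cut capacity: 3 + 2 + 7 = 12.
Augment Res→P1→J6→TankB→Out: bottleneck 3, flow now 3.
Augment Res→P1→J6→J7→Out: bottleneck 2, flow now 5.
Augment Res→P1→J6→J5→Out: bottleneck 2, flow now 7.
Augment Res→J4→J6→J5→Out: bottleneck 3, flow now 10.
No augmenting path remains; maximum flow = 10.
In the residual graph, reachable from Res: {Res, P1, J4, TankA, J6, J7}.
Min-cut edges: J6→TankB (3), J6→J5 (5), J7→Out (2); capacity 3 + 5 + 2 = 10.
Cut capacity 12 exceeds the max flow 10, so it is not minimum.

No — its capacity is 12, but the minimum cut has capacity 10.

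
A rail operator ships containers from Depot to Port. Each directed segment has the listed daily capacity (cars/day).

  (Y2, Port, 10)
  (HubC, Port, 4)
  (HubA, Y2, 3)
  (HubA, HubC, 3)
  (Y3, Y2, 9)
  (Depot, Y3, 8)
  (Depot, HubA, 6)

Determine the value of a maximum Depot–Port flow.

13

Augment Depot→HubA→HubC→Port: bottleneck 3, flow now 3.
Augment Depot→HubA→Y2→Port: bottleneck 3, flow now 6.
Augment Depot→Y3→Y2→Port: bottleneck 7, flow now 13.
No augmenting path remains; maximum flow = 13.
In the residual graph, reachable from Depot: {Depot, HubA, Y3, Y2}.
Min-cut edges: HubA→HubC (3), Y2→Port (10); capacity 3 + 10 = 13.
This cut is saturated, so no flow can exceed 13.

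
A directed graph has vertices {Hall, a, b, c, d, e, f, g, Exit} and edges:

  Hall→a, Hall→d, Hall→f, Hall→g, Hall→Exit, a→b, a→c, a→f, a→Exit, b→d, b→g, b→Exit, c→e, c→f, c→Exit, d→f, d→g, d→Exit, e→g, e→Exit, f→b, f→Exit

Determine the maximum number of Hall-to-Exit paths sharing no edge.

Assign every edge capacity 1; by Menger, the answer equals the max flow.
Path Hall→Exit (+1); total 1.
Path Hall→a→Exit (+1); total 2.
Path Hall→d→Exit (+1); total 3.
Path Hall→f→Exit (+1); total 4.
No residual Hall→Exit path; max flow = 4.
Certifying cut of size 4: {Hall→Exit, Hall→a, Hall→d, Hall→f}.

4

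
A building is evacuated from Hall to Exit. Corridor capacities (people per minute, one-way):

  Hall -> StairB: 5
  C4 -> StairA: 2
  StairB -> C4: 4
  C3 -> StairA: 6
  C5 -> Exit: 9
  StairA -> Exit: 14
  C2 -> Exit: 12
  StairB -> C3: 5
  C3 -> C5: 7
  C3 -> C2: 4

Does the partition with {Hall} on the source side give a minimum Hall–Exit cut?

Given cut capacity: 5 = 5.
Augment Hall→StairB→C3→C2→Exit: bottleneck 4, flow now 4.
Augment Hall→StairB→C3→C5→Exit: bottleneck 1, flow now 5.
No augmenting path remains; maximum flow = 5.
Cut capacity 5 equals the max flow, so it is a minimum cut.

Yes — it is a minimum cut (capacity 5).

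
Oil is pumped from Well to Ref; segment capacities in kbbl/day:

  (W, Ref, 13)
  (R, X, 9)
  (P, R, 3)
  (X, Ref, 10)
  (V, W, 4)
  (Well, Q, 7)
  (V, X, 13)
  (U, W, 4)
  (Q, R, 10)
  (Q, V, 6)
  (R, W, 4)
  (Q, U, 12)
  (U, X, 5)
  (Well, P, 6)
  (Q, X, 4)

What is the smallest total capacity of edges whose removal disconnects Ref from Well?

10

Augment Well→Q→X→Ref: bottleneck 4, flow now 4.
Augment Well→P→R→W→Ref: bottleneck 3, flow now 7.
Augment Well→Q→R→W→Ref: bottleneck 1, flow now 8.
Augment Well→Q→R→X→Ref: bottleneck 2, flow now 10.
No augmenting path remains; maximum flow = 10.
By max-flow min-cut, the minimum cut capacity equals the max flow.
In the residual graph, reachable from Well: {Well, P}.
Min-cut edges: Well→Q (7), P→R (3); capacity 7 + 3 = 10.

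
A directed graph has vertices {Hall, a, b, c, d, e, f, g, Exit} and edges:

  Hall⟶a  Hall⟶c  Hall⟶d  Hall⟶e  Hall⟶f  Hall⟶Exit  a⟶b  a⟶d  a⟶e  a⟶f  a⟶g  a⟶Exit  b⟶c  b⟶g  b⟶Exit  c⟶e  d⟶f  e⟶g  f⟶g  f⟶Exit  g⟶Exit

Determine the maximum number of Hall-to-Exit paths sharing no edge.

4

Assign every edge capacity 1; by Menger, the answer equals the max flow.
Path Hall→Exit (+1); total 1.
Path Hall→a→Exit (+1); total 2.
Path Hall→f→Exit (+1); total 3.
Path Hall→e→g→Exit (+1); total 4.
No residual Hall→Exit path; max flow = 4.
Certifying cut of size 4: {Hall→Exit, Hall→a, f→Exit, g→Exit}.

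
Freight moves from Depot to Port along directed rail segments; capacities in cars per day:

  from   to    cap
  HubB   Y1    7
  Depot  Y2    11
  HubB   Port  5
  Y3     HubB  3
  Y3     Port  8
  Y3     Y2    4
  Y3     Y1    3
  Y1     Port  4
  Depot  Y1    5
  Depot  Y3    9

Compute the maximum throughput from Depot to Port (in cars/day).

13

Augment Depot→Y3→Port: bottleneck 8, flow now 8.
Augment Depot→Y1→Port: bottleneck 4, flow now 12.
Augment Depot→Y3→HubB→Port: bottleneck 1, flow now 13.
No augmenting path remains; maximum flow = 13.
In the residual graph, reachable from Depot: {Depot, Y2, Y1}.
Min-cut edges: Depot→Y3 (9), Y1→Port (4); capacity 9 + 4 = 13.
This cut is saturated, so no flow can exceed 13.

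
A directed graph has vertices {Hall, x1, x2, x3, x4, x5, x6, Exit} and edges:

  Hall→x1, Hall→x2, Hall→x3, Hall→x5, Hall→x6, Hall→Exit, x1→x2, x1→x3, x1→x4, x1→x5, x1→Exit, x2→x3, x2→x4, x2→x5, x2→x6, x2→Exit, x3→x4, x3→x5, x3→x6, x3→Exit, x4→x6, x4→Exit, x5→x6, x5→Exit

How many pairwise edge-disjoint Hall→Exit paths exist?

Assign every edge capacity 1; by Menger, the answer equals the max flow.
Path Hall→Exit (+1); total 1.
Path Hall→x1→Exit (+1); total 2.
Path Hall→x2→Exit (+1); total 3.
Path Hall→x3→Exit (+1); total 4.
Path Hall→x5→Exit (+1); total 5.
No residual Hall→Exit path; max flow = 5.
Certifying cut of size 5: {Hall→Exit, Hall→x1, Hall→x2, Hall→x3, Hall→x5}.

5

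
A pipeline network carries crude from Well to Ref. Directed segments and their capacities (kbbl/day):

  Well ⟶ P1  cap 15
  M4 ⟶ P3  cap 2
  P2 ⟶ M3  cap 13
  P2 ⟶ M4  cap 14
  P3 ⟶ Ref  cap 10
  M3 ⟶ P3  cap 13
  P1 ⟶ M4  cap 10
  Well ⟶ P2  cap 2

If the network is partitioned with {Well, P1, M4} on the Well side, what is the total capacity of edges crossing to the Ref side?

4

Edges leaving {Well, P1, M4}: Well→P2 (2), M4→P3 (2).
Cut capacity = 2 + 2 = 4.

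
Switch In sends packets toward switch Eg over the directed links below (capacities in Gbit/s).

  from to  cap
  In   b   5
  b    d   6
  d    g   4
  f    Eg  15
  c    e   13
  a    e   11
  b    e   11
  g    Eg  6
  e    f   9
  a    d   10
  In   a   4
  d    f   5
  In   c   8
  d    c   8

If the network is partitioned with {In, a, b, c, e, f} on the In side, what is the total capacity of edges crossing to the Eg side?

Edges leaving {In, a, b, c, e, f}: a→d (10), b→d (6), f→Eg (15).
Cut capacity = 10 + 6 + 15 = 31.

31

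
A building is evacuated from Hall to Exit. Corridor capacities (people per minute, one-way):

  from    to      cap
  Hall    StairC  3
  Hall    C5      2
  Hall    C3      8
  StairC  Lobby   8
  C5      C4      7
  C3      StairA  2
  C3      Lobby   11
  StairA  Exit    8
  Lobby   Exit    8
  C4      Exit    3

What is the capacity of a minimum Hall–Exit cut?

12

Augment Hall→StairC→Lobby→Exit: bottleneck 3, flow now 3.
Augment Hall→C5→C4→Exit: bottleneck 2, flow now 5.
Augment Hall→C3→StairA→Exit: bottleneck 2, flow now 7.
Augment Hall→C3→Lobby→Exit: bottleneck 5, flow now 12.
No augmenting path remains; maximum flow = 12.
By max-flow min-cut, the minimum cut capacity equals the max flow.
In the residual graph, reachable from Hall: {Hall, StairC, C3, Lobby}.
Min-cut edges: Hall→C5 (2), C3→StairA (2), Lobby→Exit (8); capacity 2 + 2 + 8 = 12.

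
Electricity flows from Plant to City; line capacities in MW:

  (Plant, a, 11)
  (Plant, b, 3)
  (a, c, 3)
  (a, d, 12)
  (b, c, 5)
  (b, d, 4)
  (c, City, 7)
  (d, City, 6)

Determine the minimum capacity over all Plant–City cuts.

12

Augment Plant→a→c→City: bottleneck 3, flow now 3.
Augment Plant→a→d→City: bottleneck 6, flow now 9.
Augment Plant→b→c→City: bottleneck 3, flow now 12.
No augmenting path remains; maximum flow = 12.
By max-flow min-cut, the minimum cut capacity equals the max flow.
In the residual graph, reachable from Plant: {Plant, a, d}.
Min-cut edges: Plant→b (3), a→c (3), d→City (6); capacity 3 + 3 + 6 = 12.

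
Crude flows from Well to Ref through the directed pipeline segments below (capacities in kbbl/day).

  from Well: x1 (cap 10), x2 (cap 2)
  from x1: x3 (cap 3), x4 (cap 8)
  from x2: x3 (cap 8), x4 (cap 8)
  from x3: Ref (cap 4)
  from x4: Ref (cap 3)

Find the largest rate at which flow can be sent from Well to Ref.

7

Augment Well→x1→x3→Ref: bottleneck 3, flow now 3.
Augment Well→x1→x4→Ref: bottleneck 3, flow now 6.
Augment Well→x2→x3→Ref: bottleneck 1, flow now 7.
No augmenting path remains; maximum flow = 7.
In the residual graph, reachable from Well: {Well, x1, x2, x3, x4}.
Min-cut edges: x3→Ref (4), x4→Ref (3); capacity 4 + 3 = 7.
This cut is saturated, so no flow can exceed 7.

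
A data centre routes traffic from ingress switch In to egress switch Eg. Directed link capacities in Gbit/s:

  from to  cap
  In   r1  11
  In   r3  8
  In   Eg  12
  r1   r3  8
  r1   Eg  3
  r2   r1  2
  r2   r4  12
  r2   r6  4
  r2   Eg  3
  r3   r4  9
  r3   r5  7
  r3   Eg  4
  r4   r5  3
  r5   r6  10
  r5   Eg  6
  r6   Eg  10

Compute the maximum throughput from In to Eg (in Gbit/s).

29

Augment In→Eg: bottleneck 12, flow now 12.
Augment In→r1→Eg: bottleneck 3, flow now 15.
Augment In→r3→Eg: bottleneck 4, flow now 19.
Augment In→r3→r5→Eg: bottleneck 4, flow now 23.
Augment In→r1→r3→r5→Eg: bottleneck 2, flow now 25.
Augment In→r1→r3→r5→r6→Eg: bottleneck 1, flow now 26.
Augment In→r1→r3→r4→r5→r6→Eg: bottleneck 3, flow now 29.
No augmenting path remains; maximum flow = 29.
In the residual graph, reachable from In: {In, r1, r3, r4}.
Min-cut edges: In→Eg (12), r1→Eg (3), r3→r5 (7), r3→Eg (4), r4→r5 (3); capacity 12 + 3 + 7 + 4 + 3 = 29.
This cut is saturated, so no flow can exceed 29.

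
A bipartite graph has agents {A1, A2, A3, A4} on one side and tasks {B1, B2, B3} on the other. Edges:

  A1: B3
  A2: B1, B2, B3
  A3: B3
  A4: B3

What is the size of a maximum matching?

2

Unit-capacity flow: source→left, listed edges, right→sink; max matching = max flow.
Augmenting path A1→B3 (+1); matched 1.
Augmenting path A2→B1 (+1); matched 2.
No augmenting path remains; maximum matching = 2.
König certificate: {A2, B3} is a vertex cover of size 2 (every listed pair touches it), so no matching can be larger.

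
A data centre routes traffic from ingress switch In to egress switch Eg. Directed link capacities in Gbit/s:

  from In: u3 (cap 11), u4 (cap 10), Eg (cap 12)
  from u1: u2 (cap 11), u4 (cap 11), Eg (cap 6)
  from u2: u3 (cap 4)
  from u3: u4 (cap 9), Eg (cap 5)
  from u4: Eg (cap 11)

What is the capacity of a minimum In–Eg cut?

28

Augment In→Eg: bottleneck 12, flow now 12.
Augment In→u3→Eg: bottleneck 5, flow now 17.
Augment In→u4→Eg: bottleneck 10, flow now 27.
Augment In→u3→u4→Eg: bottleneck 1, flow now 28.
No augmenting path remains; maximum flow = 28.
By max-flow min-cut, the minimum cut capacity equals the max flow.
In the residual graph, reachable from In: {In, u3, u4}.
Min-cut edges: In→Eg (12), u3→Eg (5), u4→Eg (11); capacity 12 + 5 + 11 = 28.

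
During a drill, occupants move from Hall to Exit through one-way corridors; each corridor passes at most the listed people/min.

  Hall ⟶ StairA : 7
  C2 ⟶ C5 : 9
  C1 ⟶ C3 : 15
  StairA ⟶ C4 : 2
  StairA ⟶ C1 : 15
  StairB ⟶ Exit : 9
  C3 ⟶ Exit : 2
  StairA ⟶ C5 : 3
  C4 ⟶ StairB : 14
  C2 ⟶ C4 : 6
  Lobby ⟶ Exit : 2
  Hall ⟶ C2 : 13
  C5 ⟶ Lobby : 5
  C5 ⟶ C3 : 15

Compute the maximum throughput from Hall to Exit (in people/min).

Augment Hall→StairA→C1→C3→Exit: bottleneck 2, flow now 2.
Augment Hall→StairA→C5→Lobby→Exit: bottleneck 2, flow now 4.
Augment Hall→StairA→C4→StairB→Exit: bottleneck 2, flow now 6.
Augment Hall→C2→C4→StairB→Exit: bottleneck 6, flow now 12.
No augmenting path remains; maximum flow = 12.
In the residual graph, reachable from Hall: {Hall, StairA, C2, C1, C5, C3, Lobby}.
Min-cut edges: StairA→C4 (2), C2→C4 (6), C3→Exit (2), Lobby→Exit (2); capacity 2 + 6 + 2 + 2 = 12.
This cut is saturated, so no flow can exceed 12.

12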